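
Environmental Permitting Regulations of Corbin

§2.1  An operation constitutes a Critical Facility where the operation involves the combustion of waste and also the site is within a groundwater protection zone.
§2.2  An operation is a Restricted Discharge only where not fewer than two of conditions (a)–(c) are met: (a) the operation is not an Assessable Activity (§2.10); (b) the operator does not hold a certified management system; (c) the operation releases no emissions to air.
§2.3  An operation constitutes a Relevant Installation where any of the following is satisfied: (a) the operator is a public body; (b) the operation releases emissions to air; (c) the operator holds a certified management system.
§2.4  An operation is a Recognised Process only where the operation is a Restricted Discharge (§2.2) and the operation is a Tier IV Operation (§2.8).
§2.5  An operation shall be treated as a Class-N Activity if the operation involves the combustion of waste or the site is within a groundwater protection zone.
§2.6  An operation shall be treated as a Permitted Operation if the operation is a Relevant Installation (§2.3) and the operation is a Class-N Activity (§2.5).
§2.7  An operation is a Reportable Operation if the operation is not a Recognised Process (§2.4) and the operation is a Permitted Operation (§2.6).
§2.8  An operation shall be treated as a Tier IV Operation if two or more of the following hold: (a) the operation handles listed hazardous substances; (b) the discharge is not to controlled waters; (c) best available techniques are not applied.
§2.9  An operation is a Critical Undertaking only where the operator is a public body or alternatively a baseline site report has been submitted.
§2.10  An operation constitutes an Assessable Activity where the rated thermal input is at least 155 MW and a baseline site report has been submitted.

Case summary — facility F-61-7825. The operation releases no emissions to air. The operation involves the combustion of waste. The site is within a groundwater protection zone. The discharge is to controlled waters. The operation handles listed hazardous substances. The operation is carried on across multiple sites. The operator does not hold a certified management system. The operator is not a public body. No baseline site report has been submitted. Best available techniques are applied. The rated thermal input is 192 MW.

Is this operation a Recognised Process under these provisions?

No

Under §2.10: rated thermal input: 192 MW ≥ 155 MW? yes; and a baseline site report has been submitted? no. So the operation is not an Assessable Activity.
Under §2.2: not an Assessable Activity (§2.10)? yes; the operator does not hold a certified management system? yes; the operation releases no emissions to air? yes — 3 of 3 hold (need ≥2) → satisfied.
Under §2.8: the operation handles listed hazardous substances? yes; the discharge is not to controlled waters? no; best available techniques are not applied? no — 1 of 3 hold (need ≥2) → not satisfied.
Under §2.4: Restricted Discharge (§2.2)? yes; and Tier IV Operation (§2.8)? no. So the operation is not a Recognised Process.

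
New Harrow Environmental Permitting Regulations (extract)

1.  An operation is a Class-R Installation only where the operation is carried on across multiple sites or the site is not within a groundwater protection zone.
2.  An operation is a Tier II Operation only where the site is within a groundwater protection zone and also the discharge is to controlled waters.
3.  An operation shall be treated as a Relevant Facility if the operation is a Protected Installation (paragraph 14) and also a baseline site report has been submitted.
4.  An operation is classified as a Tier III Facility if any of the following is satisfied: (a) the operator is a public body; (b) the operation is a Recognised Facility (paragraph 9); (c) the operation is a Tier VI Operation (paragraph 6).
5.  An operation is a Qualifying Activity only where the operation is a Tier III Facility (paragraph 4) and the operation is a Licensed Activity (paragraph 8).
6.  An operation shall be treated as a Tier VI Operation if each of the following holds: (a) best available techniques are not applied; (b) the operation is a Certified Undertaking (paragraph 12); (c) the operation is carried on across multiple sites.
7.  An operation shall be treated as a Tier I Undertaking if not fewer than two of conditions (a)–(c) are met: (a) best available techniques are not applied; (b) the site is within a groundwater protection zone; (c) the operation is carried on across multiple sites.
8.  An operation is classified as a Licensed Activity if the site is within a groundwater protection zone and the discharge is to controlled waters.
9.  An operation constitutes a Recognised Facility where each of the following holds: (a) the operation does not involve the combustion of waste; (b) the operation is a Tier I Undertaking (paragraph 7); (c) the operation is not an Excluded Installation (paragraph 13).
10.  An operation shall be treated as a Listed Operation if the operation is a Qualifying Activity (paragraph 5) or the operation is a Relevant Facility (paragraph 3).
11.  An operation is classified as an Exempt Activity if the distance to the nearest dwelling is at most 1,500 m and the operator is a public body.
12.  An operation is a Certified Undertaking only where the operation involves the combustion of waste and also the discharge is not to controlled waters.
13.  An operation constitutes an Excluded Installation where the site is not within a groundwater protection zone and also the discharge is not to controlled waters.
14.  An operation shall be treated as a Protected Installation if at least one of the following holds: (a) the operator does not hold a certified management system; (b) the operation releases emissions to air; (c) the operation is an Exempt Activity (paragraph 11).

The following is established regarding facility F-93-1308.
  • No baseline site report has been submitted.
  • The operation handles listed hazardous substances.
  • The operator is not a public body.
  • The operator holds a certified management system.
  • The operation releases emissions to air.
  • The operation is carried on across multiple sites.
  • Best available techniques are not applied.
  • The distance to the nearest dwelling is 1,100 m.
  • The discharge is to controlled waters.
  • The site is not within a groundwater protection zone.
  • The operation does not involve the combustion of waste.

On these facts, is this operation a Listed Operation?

paragraph 7 — Tier I Undertaking: best available techniques are not applied? yes; the site is within a groundwater protection zone? no; the operation is carried on across multiple sites? yes — 2 of 3 hold (need ≥2) → satisfied.
paragraph 13 — Excluded Installation: [the site is not within a groundwater protection zone? yes] AND [the discharge is not to controlled waters? no] → not satisfied.
paragraph 9 — Recognised Facility: [the operation does not involve the combustion of waste? yes] AND [Tier I Undertaking (paragraph 7)? yes] AND [not an Excluded Installation (paragraph 13)? yes] → satisfied.
paragraph 12 — Certified Undertaking: [the operation involves the combustion of waste? no] AND [the discharge is not to controlled waters? no] → not satisfied.
paragraph 6 — Tier VI Operation: [best available techniques are not applied? yes] AND [Certified Undertaking (paragraph 12)? no] AND [the operation is carried on across multiple sites? yes] → not satisfied.
paragraph 4 — Tier III Facility: [the operator is a public body? no] OR [Recognised Facility (paragraph 9)? yes] OR [Tier VI Operation (paragraph 6)? no] → satisfied.
paragraph 8 — Licensed Activity: [the site is within a groundwater protection zone? no] AND [the discharge is to controlled waters? yes] → not satisfied.
paragraph 5 — Qualifying Activity: [Tier III Facility (paragraph 4)? yes] AND [Licensed Activity (paragraph 8)? no] → not satisfied.
paragraph 11 — Exempt Activity: [distance to the nearest dwelling: 1,100 m ≤ 1,500 m? yes] AND [the operator is a public body? no] → not satisfied.
paragraph 14 — Protected Installation: [the operator does not hold a certified management system? no] OR [the operation releases emissions to air? yes] OR [Exempt Activity (paragraph 11)? no] → satisfied.
paragraph 3 — Relevant Facility: [Protected Installation (paragraph 14)? yes] AND [a baseline site report has been submitted? no] → not satisfied.
paragraph 10 — Listed Operation: [Qualifying Activity (paragraph 5)? no] OR [Relevant Facility (paragraph 3)? no] → not satisfied.

No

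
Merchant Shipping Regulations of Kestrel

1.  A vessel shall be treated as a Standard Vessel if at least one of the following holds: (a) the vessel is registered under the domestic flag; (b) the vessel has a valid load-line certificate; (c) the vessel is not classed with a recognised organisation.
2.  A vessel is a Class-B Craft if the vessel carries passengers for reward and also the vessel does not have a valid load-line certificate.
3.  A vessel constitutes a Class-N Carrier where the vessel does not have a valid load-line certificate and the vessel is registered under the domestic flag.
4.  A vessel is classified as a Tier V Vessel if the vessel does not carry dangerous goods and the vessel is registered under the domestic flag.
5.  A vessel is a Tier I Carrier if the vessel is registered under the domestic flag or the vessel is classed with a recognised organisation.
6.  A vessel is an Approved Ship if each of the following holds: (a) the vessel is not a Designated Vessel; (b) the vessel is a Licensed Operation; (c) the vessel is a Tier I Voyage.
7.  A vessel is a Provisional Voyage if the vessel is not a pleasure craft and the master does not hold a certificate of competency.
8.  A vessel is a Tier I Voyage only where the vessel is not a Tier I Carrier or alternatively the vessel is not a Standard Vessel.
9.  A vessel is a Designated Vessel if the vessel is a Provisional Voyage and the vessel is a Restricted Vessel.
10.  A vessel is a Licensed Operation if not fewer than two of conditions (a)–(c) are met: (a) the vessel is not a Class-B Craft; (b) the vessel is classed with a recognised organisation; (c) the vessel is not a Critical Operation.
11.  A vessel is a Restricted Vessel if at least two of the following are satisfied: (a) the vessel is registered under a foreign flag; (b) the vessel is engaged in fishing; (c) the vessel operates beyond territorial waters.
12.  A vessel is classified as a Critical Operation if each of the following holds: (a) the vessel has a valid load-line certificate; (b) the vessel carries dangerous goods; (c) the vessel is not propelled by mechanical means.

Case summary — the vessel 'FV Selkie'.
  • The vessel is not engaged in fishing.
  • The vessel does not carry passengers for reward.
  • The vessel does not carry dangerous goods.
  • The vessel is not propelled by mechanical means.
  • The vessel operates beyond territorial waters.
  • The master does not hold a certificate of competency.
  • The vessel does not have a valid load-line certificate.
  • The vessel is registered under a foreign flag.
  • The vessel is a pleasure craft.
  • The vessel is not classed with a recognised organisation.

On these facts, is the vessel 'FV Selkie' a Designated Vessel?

No

paragraph 7 — Provisional Voyage: [the vessel is not a pleasure craft? no] AND [the master does not hold a certificate of competency? yes] → not satisfied.
paragraph 11 — Restricted Vessel: the vessel is registered under a foreign flag? yes; the vessel is engaged in fishing? no; the vessel operates beyond territorial waters? yes — 2 of 3 hold (need ≥2) → satisfied.
paragraph 9 — Designated Vessel: [Provisional Voyage (paragraph 7)? no] AND [Restricted Vessel (paragraph 11)? yes] → not satisfied.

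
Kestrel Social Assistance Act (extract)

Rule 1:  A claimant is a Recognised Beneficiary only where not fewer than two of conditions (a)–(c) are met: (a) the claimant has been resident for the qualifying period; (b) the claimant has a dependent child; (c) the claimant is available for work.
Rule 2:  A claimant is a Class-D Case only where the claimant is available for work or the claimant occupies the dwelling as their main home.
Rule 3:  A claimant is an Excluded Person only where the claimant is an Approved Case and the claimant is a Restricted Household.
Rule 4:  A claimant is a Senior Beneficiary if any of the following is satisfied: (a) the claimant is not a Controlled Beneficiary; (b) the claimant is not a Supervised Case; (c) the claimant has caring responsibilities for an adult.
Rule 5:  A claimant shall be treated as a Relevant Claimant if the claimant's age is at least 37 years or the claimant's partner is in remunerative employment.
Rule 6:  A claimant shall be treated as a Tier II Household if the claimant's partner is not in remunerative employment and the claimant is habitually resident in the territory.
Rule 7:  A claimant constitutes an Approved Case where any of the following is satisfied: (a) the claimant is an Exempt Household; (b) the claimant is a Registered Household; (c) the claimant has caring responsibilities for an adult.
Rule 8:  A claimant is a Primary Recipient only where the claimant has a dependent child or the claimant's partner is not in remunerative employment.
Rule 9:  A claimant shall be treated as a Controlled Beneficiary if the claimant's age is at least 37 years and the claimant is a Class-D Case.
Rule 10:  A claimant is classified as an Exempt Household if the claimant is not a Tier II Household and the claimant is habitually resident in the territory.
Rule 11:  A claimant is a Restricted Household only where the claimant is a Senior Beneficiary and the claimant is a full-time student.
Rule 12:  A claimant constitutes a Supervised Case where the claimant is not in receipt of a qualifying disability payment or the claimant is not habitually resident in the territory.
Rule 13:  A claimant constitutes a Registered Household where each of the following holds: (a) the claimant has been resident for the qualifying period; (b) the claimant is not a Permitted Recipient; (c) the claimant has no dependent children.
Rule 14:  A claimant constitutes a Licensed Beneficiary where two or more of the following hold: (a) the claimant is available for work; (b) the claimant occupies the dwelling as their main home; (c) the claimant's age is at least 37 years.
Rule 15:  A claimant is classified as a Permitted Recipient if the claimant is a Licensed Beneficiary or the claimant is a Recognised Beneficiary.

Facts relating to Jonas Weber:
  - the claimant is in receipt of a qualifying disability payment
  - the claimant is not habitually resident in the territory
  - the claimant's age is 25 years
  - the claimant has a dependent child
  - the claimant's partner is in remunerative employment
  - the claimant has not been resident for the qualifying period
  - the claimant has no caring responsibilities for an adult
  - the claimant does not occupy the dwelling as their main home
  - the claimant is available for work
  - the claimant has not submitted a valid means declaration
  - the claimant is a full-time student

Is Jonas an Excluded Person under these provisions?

No

Under rule 6: the claimant's partner is not in remunerative employment? no; and the claimant is habitually resident in the territory? no. So the claimant is not a Tier II Household.
Under rule 10: not a Tier II Household (rule 6)? yes; and the claimant is habitually resident in the territory? no. So the claimant is not an Exempt Household.
Under rule 14: the claimant is available for work? yes; the claimant occupies the dwelling as their main home? no; claimant's age: 25 years ≥ 37 years? no — 1 of 3 hold (need ≥2) → not satisfied.
Under rule 1: the claimant has been resident for the qualifying period? no; the claimant has a dependent child? yes; the claimant is available for work? yes — 2 of 3 hold (need ≥2) → satisfied.
Under rule 15: Licensed Beneficiary (rule 14)? no; or Recognised Beneficiary (rule 1)? yes. So the claimant is a Permitted Recipient.
Under rule 13: the claimant has been resident for the qualifying period? no; and not a Permitted Recipient (rule 15)? no; and the claimant has no dependent children? no. So the claimant is not a Registered Household.
Under rule 7: Exempt Household (rule 10)? no; or Registered Household (rule 13)? no; or the claimant has caring responsibilities for an adult? no. So the claimant is not an Approved Case.
Under rule 2: the claimant is available for work? yes; or the claimant occupies the dwelling as their main home? no. So the claimant is a Class-D Case.
Under rule 9: claimant's age: 25 years ≥ 37 years? no; and Class-D Case (rule 2)? yes. So the claimant is not a Controlled Beneficiary.
Under rule 12: the claimant is not in receipt of a qualifying disability payment? no; or the claimant is not habitually resident in the territory? yes. So the claimant is a Supervised Case.
Under rule 4: not a Controlled Beneficiary (rule 9)? yes; or not a Supervised Case (rule 12)? no; or the claimant has caring responsibilities for an adult? no. So the claimant is a Senior Beneficiary.
Under rule 11: Senior Beneficiary (rule 4)? yes; and the claimant is a full-time student? yes. So the claimant is a Restricted Household.
Under rule 3: Approved Case (rule 7)? no; and Restricted Household (rule 11)? yes. So the claimant is not an Excluded Person.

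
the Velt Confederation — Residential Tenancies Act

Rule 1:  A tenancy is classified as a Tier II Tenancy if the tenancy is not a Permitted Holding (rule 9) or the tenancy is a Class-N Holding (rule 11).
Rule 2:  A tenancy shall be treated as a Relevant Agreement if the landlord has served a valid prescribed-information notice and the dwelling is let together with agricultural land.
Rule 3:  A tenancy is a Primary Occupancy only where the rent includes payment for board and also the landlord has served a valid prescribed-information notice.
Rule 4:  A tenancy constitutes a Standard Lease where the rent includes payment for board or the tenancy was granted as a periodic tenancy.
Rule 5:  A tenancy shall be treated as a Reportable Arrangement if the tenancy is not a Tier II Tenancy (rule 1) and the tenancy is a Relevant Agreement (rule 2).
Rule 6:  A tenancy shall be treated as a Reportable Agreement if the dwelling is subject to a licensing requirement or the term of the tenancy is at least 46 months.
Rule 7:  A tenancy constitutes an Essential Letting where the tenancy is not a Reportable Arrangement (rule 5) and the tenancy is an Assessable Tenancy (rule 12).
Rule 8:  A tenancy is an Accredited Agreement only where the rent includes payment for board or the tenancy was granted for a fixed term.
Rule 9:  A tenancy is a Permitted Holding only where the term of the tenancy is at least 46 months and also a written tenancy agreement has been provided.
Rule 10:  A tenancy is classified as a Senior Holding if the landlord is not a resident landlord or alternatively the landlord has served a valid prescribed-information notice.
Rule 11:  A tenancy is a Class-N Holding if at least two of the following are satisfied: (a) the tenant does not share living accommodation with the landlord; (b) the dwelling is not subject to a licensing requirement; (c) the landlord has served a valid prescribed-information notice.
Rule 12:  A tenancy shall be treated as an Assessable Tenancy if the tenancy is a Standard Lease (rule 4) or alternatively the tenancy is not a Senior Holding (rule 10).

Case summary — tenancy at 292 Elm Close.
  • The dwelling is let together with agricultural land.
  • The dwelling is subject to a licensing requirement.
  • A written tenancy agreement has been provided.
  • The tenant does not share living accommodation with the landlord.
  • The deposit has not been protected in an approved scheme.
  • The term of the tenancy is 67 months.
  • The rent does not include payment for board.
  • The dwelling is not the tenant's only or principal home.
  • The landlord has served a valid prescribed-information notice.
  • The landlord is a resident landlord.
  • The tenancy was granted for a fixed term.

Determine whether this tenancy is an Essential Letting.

Under rule 9: term of the tenancy: 67 months ≥ 46 months? yes; and a written tenancy agreement has been provided? yes. So the tenancy is a Permitted Holding.
Under rule 11: the tenant does not share living accommodation with the landlord? yes; the dwelling is not subject to a licensing requirement? no; the landlord has served a valid prescribed-information notice? yes — 2 of 3 hold (need ≥2) → satisfied.
Under rule 1: not a Permitted Holding (rule 9)? no; or Class-N Holding (rule 11)? yes. So the tenancy is a Tier II Tenancy.
Under rule 2: the landlord has served a valid prescribed-information notice? yes; and the dwelling is let together with agricultural land? yes. So the tenancy is a Relevant Agreement.
Under rule 5: not a Tier II Tenancy (rule 1)? no; and Relevant Agreement (rule 2)? yes. So the tenancy is not a Reportable Arrangement.
Under rule 4: the rent includes payment for board? no; or the tenancy was granted as a periodic tenancy? no. So the tenancy is not a Standard Lease.
Under rule 10: the landlord is not a resident landlord? no; or the landlord has served a valid prescribed-information notice? yes. So the tenancy is a Senior Holding.
Under rule 12: Standard Lease (rule 4)? no; or not a Senior Holding (rule 10)? no. So the tenancy is not an Assessable Tenancy.
Under rule 7: not a Reportable Arrangement (rule 5)? yes; and Assessable Tenancy (rule 12)? no. So the tenancy is not an Essential Letting.

No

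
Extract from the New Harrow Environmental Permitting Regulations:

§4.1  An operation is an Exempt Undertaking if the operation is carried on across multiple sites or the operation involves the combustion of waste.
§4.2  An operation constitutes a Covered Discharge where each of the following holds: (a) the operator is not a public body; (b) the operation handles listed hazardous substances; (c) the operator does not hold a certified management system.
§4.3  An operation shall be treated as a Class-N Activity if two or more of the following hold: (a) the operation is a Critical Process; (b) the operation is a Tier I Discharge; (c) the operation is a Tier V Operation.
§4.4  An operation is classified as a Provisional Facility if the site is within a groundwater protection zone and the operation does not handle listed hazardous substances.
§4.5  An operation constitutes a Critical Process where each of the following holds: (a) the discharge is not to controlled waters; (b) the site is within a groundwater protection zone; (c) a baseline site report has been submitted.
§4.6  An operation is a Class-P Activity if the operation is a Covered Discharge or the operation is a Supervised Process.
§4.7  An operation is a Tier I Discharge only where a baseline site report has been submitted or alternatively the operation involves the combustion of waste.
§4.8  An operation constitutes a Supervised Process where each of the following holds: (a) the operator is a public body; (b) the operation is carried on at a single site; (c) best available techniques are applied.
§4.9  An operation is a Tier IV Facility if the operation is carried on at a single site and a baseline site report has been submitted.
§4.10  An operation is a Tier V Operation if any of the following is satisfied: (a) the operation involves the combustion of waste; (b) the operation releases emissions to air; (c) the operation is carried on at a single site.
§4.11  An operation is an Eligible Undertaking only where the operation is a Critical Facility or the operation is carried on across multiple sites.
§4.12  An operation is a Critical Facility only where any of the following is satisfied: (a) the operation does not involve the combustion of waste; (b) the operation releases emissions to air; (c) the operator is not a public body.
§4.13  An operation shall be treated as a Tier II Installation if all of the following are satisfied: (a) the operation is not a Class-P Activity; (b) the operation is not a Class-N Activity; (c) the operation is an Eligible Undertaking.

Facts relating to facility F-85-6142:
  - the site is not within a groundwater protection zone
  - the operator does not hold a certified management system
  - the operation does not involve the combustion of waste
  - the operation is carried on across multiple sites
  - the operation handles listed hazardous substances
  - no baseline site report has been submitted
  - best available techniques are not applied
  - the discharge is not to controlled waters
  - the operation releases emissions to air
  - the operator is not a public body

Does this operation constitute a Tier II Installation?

§4.2 — Covered Discharge: [the operator is not a public body? yes] AND [the operation handles listed hazardous substances? yes] AND [the operator does not hold a certified management system? yes] → satisfied.
§4.8 — Supervised Process: [the operator is a public body? no] AND [the operation is carried on at a single site? no] AND [best available techniques are applied? no] → not satisfied.
§4.6 — Class-P Activity: [Covered Discharge (§4.2)? yes] OR [Supervised Process (§4.8)? no] → satisfied.
§4.5 — Critical Process: [the discharge is not to controlled waters? yes] AND [the site is within a groundwater protection zone? no] AND [a baseline site report has been submitted? no] → not satisfied.
§4.7 — Tier I Discharge: [a baseline site report has been submitted? no] OR [the operation involves the combustion of waste? no] → not satisfied.
§4.10 — Tier V Operation: [the operation involves the combustion of waste? no] OR [the operation releases emissions to air? yes] OR [the operation is carried on at a single site? no] → satisfied.
§4.3 — Class-N Activity: Critical Process (§4.5)? no; Tier I Discharge (§4.7)? no; Tier V Operation (§4.10)? yes — 1 of 3 hold (need ≥2) → not satisfied.
§4.12 — Critical Facility: [the operation does not involve the combustion of waste? yes] OR [the operation releases emissions to air? yes] OR [the operator is not a public body? yes] → satisfied.
§4.11 — Eligible Undertaking: [Critical Facility (§4.12)? yes] OR [the operation is carried on across multiple sites? yes] → satisfied.
§4.13 — Tier II Installation: [not a Class-P Activity (§4.6)? no] AND [not a Class-N Activity (§4.3)? yes] AND [Eligible Undertaking (§4.11)? yes] → not satisfied.

No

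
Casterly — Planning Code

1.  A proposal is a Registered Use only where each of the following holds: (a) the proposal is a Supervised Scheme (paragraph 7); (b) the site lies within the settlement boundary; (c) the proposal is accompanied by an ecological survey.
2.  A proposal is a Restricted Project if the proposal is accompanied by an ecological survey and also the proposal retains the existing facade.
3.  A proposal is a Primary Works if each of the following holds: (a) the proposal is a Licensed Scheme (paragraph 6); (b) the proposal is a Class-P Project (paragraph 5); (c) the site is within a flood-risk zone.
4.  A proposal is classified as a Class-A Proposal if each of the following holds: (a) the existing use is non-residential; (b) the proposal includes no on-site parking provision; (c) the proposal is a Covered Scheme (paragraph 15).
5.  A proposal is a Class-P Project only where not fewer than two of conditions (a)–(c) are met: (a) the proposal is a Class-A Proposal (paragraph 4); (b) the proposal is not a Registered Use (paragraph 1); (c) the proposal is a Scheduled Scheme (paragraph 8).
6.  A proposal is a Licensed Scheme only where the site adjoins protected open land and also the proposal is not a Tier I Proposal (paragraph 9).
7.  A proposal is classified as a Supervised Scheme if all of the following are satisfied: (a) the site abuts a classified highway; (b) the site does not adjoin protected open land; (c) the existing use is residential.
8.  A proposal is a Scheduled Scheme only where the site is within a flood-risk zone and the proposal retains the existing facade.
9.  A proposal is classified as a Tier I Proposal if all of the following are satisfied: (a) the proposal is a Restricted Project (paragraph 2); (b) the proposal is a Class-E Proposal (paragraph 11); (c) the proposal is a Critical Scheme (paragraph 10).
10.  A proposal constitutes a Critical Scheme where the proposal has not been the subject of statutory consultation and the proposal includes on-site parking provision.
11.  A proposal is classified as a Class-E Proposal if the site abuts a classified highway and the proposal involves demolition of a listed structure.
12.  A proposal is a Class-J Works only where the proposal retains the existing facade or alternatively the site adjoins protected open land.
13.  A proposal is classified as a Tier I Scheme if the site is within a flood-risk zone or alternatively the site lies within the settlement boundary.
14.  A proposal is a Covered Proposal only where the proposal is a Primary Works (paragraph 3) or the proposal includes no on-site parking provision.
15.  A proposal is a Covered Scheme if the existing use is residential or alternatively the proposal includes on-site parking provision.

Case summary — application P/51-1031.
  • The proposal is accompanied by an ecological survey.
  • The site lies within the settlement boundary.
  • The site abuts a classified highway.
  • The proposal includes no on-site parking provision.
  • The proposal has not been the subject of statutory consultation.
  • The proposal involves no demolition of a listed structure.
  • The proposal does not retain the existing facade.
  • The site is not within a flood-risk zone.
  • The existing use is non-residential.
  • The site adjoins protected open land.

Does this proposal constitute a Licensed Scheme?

paragraph 2 — Restricted Project: [the proposal is accompanied by an ecological survey? yes] AND [the proposal retains the existing facade? no] → not satisfied.
paragraph 11 — Class-E Proposal: [the site abuts a classified highway? yes] AND [the proposal involves demolition of a listed structure? no] → not satisfied.
paragraph 10 — Critical Scheme: [the proposal has not been the subject of statutory consultation? yes] AND [the proposal includes on-site parking provision? no] → not satisfied.
paragraph 9 — Tier I Proposal: [Restricted Project (paragraph 2)? no] AND [Class-E Proposal (paragraph 11)? no] AND [Critical Scheme (paragraph 10)? no] → not satisfied.
paragraph 6 — Licensed Scheme: [the site adjoins protected open land? yes] AND [not a Tier I Proposal (paragraph 9)? yes] → satisfied.

Yes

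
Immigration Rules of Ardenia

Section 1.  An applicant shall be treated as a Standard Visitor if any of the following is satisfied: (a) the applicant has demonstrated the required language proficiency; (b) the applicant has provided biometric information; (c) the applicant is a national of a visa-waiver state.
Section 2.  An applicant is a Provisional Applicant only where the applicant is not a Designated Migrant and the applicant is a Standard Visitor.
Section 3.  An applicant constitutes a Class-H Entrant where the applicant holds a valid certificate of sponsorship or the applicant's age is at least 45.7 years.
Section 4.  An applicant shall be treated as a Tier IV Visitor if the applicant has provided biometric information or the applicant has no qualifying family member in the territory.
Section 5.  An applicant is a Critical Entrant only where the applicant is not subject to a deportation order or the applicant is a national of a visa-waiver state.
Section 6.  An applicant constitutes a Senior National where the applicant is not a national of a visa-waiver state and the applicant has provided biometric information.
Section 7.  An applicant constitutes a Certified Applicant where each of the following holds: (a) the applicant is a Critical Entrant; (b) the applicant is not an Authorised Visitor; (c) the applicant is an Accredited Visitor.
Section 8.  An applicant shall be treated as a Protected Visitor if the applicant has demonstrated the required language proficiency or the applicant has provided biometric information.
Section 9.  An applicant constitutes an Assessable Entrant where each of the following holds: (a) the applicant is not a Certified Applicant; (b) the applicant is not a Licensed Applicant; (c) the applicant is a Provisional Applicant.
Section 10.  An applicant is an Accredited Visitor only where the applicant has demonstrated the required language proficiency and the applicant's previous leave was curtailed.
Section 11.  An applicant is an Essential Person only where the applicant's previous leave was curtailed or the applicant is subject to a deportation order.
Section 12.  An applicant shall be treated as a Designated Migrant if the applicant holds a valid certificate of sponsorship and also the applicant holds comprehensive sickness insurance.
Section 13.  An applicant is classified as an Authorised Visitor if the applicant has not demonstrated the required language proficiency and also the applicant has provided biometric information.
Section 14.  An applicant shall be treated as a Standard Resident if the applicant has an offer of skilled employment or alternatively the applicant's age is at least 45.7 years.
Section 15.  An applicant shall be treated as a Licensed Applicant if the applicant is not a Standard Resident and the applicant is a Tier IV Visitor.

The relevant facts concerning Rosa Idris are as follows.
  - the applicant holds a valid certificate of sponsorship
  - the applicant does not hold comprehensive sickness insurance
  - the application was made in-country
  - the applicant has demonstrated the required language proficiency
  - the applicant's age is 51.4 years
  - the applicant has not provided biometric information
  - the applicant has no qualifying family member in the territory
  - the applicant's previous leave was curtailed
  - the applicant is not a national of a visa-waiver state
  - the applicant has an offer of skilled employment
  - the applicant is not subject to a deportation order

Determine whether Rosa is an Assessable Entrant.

section 5 — Critical Entrant: [the applicant is not subject to a deportation order? yes] OR [the applicant is a national of a visa-waiver state? no] → satisfied.
section 13 — Authorised Visitor: [the applicant has not demonstrated the required language proficiency? no] AND [the applicant has provided biometric information? no] → not satisfied.
section 10 — Accredited Visitor: [the applicant has demonstrated the required language proficiency? yes] AND [the applicant's previous leave was curtailed? yes] → satisfied.
section 7 — Certified Applicant: [Critical Entrant (section 5)? yes] AND [not an Authorised Visitor (section 13)? yes] AND [Accredited Visitor (section 10)? yes] → satisfied.
section 14 — Standard Resident: [the applicant has an offer of skilled employment? yes] OR [applicant's age: 51.4 years ≥ 45.7 years? yes] → satisfied.
section 4 — Tier IV Visitor: [the applicant has provided biometric information? no] OR [the applicant has no qualifying family member in the territory? yes] → satisfied.
section 15 — Licensed Applicant: [not a Standard Resident (section 14)? no] AND [Tier IV Visitor (section 4)? yes] → not satisfied.
section 12 — Designated Migrant: [the applicant holds a valid certificate of sponsorship? yes] AND [the applicant holds comprehensive sickness insurance? no] → not satisfied.
section 1 — Standard Visitor: [the applicant has demonstrated the required language proficiency? yes] OR [the applicant has provided biometric information? no] OR [the applicant is a national of a visa-waiver state? no] → satisfied.
section 2 — Provisional Applicant: [not a Designated Migrant (section 12)? yes] AND [Standard Visitor (section 1)? yes] → satisfied.
section 9 — Assessable Entrant: [not a Certified Applicant (section 7)? no] AND [not a Licensed Applicant (section 15)? yes] AND [Provisional Applicant (section 2)? yes] → not satisfied.

No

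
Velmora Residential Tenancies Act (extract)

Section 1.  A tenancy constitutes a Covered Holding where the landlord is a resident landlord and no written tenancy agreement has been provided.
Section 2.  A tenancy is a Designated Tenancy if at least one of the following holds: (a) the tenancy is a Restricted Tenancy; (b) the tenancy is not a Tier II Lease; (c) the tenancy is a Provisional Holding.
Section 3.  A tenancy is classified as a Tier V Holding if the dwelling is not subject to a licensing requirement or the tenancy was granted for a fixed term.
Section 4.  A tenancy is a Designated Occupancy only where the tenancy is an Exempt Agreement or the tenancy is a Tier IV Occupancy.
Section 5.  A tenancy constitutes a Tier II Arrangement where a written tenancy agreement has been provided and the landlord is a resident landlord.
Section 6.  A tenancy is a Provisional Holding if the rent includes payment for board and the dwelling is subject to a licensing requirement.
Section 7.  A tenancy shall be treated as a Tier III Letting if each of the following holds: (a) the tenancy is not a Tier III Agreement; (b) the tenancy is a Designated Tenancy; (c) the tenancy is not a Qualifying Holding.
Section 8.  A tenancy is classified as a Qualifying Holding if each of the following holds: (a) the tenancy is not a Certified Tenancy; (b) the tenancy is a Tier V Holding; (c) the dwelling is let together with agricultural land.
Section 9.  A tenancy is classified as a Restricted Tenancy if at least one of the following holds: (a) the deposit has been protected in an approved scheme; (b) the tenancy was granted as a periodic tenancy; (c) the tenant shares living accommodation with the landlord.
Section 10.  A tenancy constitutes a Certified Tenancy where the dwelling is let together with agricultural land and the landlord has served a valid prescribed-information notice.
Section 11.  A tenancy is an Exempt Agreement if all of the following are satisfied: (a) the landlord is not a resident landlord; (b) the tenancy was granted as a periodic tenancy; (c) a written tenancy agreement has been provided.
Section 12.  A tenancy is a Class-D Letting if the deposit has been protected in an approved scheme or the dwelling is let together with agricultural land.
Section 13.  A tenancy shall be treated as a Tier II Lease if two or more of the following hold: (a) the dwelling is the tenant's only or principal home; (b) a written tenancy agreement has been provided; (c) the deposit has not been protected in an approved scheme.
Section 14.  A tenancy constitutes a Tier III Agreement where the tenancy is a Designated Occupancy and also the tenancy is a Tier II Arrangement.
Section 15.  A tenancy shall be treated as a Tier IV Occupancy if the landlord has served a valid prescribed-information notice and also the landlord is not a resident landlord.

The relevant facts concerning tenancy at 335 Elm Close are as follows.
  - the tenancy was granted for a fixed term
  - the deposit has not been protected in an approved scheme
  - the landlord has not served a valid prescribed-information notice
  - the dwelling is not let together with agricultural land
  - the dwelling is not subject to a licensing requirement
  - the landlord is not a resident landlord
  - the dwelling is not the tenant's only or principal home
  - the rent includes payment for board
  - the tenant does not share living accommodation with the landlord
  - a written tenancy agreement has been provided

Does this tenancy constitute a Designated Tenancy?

section 9 — Restricted Tenancy: [the deposit has been protected in an approved scheme? no] OR [the tenancy was granted as a periodic tenancy? no] OR [the tenant shares living accommodation with the landlord? no] → not satisfied.
section 13 — Tier II Lease: the dwelling is the tenant's only or principal home? no; a written tenancy agreement has been provided? yes; the deposit has not been protected in an approved scheme? yes — 2 of 3 hold (need ≥2) → satisfied.
section 6 — Provisional Holding: [the rent includes payment for board? yes] AND [the dwelling is subject to a licensing requirement? no] → not satisfied.
section 2 — Designated Tenancy: [Restricted Tenancy (section 9)? no] OR [not a Tier II Lease (section 13)? no] OR [Provisional Holding (section 6)? no] → not satisfied.

No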